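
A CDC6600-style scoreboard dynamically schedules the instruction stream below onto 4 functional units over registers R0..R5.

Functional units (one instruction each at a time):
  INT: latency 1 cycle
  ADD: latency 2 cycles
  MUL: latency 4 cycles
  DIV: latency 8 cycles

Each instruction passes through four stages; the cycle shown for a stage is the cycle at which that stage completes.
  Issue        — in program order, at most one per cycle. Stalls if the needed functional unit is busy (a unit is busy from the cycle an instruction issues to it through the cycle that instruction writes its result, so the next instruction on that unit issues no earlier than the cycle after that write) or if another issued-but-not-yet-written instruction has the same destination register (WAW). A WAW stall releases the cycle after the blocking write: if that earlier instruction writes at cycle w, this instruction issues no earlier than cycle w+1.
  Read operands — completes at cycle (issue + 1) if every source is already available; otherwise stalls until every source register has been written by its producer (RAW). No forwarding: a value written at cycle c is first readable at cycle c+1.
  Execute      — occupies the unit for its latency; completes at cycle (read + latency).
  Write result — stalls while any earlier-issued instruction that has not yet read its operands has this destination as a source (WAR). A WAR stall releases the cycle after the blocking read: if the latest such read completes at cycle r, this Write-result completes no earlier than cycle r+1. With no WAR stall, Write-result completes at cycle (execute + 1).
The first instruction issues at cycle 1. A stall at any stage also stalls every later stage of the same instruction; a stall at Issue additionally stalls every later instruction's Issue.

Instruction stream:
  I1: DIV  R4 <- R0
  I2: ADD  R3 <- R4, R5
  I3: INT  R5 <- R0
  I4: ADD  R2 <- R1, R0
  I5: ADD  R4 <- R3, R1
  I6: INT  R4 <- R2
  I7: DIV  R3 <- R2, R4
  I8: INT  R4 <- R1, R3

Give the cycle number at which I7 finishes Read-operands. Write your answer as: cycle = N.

cycle = 30

I1  is:1  ro:2  ex:10  wr:11
I2  is:2  ro:12  ex:14  wr:15  — RAW R4: wait I1 write@11
I3  is:3  ro:4  ex:5  wr:13  — WAR R5: wait I2 read@12
I4  is:16  ro:17  ex:19  wr:20  — struct: ADD busy until I2 writes@15
I5  is:21  ro:22  ex:24  wr:25  — struct: ADD busy until I4 writes@20
I6  is:26  ro:27  ex:28  wr:29  — WAW R4: wait I5 write@25
I7  is:27  ro:30  ex:38  wr:39  — RAW R4: wait I6 write@29
I8  is:30  ro:40  ex:41  wr:42  — struct: INT busy until I6 writes@29, RAW R3: wait I7 write@39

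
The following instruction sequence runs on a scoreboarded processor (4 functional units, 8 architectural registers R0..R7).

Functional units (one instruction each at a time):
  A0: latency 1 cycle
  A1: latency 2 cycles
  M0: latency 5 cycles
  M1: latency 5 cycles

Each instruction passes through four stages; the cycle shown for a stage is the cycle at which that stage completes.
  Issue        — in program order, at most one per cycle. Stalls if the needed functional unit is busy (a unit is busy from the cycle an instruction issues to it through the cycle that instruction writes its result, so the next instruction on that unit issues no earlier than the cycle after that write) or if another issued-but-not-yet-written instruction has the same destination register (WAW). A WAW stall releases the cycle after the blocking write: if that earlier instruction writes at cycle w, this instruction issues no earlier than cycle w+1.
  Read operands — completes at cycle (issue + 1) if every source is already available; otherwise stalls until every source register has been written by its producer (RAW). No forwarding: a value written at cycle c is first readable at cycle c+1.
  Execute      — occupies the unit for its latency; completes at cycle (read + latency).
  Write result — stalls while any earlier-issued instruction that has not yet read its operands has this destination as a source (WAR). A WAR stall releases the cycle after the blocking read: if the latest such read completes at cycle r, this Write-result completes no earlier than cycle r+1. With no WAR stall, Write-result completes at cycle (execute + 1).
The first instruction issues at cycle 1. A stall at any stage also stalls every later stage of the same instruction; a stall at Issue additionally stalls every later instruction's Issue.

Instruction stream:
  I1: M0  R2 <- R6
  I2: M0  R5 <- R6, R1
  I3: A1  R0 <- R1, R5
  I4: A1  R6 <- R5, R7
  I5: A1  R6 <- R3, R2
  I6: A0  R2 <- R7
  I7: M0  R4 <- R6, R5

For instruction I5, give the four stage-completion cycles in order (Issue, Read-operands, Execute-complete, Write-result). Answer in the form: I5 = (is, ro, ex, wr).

I5 = (26, 27, 29, 30)

t=1  I1→M0
t=2  I1 RO
t=7  I1 EX
t=8  I1 WR R2
t=9  I2→M0
t=10  I2 RO, I3→A1
t=15  I2 EX
t=16  I2 WR R5
t=17  I3 RO
t=19  I3 EX
t=20  I3 WR R0
t=21  I4→A1
t=22  I4 RO
t=24  I4 EX
t=25  I4 WR R6
t=26  I5→A1
t=27  I5 RO, I6→A0
t=28  I6 RO, I7→M0
t=29  I5 EX, I6 EX
t=30  I5 WR R6, I6 WR R2
t=31  I7 RO
t=36  I7 EX
t=37  I7 WR R4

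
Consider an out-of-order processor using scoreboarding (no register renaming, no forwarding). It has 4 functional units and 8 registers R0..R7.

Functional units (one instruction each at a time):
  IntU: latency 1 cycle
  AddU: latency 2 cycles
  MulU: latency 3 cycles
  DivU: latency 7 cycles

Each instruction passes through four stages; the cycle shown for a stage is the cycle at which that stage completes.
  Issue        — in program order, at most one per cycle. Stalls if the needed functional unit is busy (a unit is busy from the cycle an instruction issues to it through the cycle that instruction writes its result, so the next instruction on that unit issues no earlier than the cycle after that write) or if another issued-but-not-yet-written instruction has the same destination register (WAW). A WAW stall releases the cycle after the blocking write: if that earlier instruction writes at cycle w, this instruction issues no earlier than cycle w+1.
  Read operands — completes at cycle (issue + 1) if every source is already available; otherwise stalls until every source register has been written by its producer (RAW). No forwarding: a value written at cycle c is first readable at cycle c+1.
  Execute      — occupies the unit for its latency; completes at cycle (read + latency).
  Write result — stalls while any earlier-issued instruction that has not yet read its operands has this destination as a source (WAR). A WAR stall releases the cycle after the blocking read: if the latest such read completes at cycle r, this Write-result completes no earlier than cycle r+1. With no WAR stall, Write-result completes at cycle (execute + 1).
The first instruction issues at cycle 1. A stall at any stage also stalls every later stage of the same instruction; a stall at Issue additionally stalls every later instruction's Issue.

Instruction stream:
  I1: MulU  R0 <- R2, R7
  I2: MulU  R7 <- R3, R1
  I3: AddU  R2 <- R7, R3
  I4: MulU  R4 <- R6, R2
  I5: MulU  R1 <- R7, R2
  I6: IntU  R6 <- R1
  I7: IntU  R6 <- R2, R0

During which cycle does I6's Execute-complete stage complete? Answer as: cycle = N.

t=1  I1 issues→MulU
t=2  I1 reads
t=5  I1 exec-done
t=6  I1 writes R0
t=7  I2 issues→MulU
t=8  I2 reads · I3 issues→AddU
t=11  I2 exec-done
t=12  I2 writes R7
t=13  I3 reads · I4 issues→MulU
t=15  I3 exec-done
t=16  I3 writes R2
t=17  I4 reads
t=20  I4 exec-done
t=21  I4 writes R4
t=22  I5 issues→MulU
t=23  I5 reads · I6 issues→IntU
t=26  I5 exec-done
t=27  I5 writes R1
t=28  I6 reads
t=29  I6 exec-done
t=30  I6 writes R6
t=31  I7 issues→IntU
t=32  I7 reads
t=33  I7 exec-done
t=34  I7 writes R6

cycle = 29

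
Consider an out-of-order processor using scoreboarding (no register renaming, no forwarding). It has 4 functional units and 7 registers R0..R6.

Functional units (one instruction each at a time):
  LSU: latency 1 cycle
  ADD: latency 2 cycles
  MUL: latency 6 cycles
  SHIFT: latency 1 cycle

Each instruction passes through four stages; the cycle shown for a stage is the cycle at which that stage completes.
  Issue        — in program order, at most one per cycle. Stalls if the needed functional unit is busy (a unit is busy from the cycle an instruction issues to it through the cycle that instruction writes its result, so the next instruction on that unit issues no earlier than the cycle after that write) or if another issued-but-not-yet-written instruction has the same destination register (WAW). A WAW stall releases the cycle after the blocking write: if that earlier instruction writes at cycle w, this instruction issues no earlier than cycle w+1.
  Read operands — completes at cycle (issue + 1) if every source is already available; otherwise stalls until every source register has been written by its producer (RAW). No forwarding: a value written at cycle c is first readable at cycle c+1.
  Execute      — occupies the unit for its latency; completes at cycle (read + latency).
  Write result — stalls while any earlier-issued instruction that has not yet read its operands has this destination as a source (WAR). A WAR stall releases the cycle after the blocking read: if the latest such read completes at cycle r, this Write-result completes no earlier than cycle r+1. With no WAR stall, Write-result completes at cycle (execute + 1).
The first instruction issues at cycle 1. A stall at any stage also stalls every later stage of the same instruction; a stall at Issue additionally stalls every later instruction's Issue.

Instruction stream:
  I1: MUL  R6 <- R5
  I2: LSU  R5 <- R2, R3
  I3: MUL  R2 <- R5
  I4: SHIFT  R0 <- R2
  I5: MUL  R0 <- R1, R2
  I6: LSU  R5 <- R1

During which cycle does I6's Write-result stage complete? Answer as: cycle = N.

[I1] 1/2/8/9
[I2] 2/3/4/5
[I3] 10/11/17/18  (struct: MUL busy until I1 writes@9)
[I4] 11/19/20/21  (RAW R2: wait I3 write@18)
[I5] 22/23/29/30  (WAW R0: wait I4 write@21)
[I6] 23/24/25/26

cycle = 26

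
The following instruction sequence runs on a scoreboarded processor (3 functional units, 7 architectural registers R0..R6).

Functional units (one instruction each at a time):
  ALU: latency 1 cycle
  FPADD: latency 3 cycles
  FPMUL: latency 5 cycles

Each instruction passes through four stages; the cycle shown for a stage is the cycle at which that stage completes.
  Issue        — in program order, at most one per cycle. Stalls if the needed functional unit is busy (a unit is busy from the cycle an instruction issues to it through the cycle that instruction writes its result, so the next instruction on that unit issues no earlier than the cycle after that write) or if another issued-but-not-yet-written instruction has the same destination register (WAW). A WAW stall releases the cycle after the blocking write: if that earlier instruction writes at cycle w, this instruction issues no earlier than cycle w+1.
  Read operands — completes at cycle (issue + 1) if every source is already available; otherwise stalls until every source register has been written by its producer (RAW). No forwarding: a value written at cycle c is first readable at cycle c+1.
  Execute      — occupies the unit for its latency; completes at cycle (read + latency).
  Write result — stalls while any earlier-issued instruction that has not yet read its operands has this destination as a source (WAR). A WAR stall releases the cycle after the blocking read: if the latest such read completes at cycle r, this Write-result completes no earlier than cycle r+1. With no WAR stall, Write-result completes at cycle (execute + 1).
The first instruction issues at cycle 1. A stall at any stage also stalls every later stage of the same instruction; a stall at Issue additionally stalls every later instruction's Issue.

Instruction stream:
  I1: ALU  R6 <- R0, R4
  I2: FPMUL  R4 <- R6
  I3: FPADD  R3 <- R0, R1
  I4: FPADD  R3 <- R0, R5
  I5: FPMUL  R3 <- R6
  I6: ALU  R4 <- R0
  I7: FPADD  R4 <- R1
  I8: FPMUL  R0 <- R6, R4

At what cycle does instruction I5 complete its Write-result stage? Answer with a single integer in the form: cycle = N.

c1: I1 dispatched to ALU
c2: I1 operands ready; I2 dispatched to FPMUL
c3: I1 complete; I3 dispatched to FPADD
c4: R6←I1; I3 operands ready
c5: I2 operands ready
c7: I3 complete
c8: R3←I3
c9: I4 dispatched to FPADD
c10: I2 complete; I4 operands ready
c11: R4←I2
c13: I4 complete
c14: R3←I4
c15: I5 dispatched to FPMUL
c16: I5 operands ready; I6 dispatched to ALU
c17: I6 operands ready
c18: I6 complete
c19: R4←I6
c20: I7 dispatched to FPADD
c21: I5 complete; I7 operands ready
c22: R3←I5
c23: I8 dispatched to FPMUL
c24: I7 complete
c25: R4←I7
c26: I8 operands ready
c31: I8 complete
c32: R0←I8

cycle = 22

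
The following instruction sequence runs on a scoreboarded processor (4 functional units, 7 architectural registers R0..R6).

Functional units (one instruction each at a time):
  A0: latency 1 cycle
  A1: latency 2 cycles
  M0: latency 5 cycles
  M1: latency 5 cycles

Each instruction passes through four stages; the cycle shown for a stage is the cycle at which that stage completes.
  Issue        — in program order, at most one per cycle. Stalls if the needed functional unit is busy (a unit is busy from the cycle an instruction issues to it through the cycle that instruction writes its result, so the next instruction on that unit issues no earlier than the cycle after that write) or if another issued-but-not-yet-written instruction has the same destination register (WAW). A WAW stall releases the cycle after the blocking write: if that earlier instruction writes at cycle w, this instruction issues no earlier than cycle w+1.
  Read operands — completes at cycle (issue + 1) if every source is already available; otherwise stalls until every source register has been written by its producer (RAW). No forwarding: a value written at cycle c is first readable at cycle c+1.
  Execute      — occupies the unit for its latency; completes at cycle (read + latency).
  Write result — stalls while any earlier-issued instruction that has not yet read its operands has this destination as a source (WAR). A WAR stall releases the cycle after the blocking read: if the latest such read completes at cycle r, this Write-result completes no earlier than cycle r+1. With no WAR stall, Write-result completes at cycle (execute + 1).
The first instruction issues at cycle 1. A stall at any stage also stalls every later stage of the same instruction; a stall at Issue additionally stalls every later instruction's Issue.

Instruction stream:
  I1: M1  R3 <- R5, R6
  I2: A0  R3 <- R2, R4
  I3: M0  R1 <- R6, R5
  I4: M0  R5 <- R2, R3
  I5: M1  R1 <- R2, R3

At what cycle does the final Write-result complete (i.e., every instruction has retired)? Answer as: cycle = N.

cycle = 26

[I1] 1/2/7/8
[I2] 9/10/11/12  (WAW R3: wait I1 write@8)
[I3] 10/11/16/17
[I4] 18/19/24/25  (struct: M0 busy until I3 writes@17)
[I5] 19/20/25/26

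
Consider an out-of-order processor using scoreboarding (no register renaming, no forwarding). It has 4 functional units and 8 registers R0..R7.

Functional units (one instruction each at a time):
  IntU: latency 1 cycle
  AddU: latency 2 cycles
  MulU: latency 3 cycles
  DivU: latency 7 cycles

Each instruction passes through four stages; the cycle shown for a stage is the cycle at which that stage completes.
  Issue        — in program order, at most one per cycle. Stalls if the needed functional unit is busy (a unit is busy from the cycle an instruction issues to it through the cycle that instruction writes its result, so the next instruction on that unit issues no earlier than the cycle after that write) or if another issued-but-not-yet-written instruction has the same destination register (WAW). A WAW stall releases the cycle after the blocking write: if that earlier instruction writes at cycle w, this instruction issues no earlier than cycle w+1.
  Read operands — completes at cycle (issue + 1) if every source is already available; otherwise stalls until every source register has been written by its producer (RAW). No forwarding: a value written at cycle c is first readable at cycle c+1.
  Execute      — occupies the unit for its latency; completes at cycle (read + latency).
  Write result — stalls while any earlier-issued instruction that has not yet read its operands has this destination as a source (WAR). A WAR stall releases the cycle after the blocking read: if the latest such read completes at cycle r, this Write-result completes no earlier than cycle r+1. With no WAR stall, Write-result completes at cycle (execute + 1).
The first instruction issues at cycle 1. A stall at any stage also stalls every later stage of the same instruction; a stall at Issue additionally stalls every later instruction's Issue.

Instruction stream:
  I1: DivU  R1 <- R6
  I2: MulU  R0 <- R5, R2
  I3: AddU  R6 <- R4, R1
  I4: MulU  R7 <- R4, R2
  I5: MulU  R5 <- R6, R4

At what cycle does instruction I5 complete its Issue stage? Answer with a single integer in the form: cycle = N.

I1  is:1  ro:2  ex:9  wr:10
I2  is:2  ro:3  ex:6  wr:7
I3  is:3  ro:11  ex:13  wr:14  — RAW R1: wait I1 write@10
I4  is:8  ro:9  ex:12  wr:13  — struct: MulU busy until I2 writes@7
I5  is:14  ro:15  ex:18  wr:19  — struct: MulU busy until I4 writes@13

cycle = 14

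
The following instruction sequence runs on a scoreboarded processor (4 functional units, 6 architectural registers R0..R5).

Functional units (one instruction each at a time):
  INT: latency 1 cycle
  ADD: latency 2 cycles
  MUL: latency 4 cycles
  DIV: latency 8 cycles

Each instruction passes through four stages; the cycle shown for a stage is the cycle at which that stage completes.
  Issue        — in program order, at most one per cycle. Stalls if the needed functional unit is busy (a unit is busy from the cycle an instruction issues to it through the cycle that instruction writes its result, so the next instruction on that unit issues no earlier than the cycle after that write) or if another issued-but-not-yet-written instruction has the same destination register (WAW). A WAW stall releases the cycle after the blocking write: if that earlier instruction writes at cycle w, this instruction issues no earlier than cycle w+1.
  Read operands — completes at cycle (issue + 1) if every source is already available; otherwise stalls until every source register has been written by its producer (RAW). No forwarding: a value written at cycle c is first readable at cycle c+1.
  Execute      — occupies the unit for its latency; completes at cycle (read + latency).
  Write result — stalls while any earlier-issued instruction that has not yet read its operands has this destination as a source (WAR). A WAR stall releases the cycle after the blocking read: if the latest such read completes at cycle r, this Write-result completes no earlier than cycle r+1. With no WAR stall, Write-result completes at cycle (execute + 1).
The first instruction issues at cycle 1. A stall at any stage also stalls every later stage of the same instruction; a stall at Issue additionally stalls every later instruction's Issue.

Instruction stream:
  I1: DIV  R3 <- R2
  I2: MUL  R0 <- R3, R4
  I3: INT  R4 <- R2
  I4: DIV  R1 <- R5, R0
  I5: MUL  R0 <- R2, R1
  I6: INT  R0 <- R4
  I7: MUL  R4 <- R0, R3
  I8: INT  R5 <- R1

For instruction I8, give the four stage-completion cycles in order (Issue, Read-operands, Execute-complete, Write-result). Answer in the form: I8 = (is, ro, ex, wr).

I8 = (38, 39, 40, 41)

c1: I1→DIV
c2: I1 RO, I2→MUL
c3: I3→INT
c4: I3 RO
c5: I3 EX
c10: I1 EX
c11: I1 WR R3
c12: I2 RO, I4→DIV
c13: I3 WR R4
c16: I2 EX
c17: I2 WR R0
c18: I4 RO, I5→MUL
c26: I4 EX
c27: I4 WR R1
c28: I5 RO
c32: I5 EX
c33: I5 WR R0
c34: I6→INT
c35: I6 RO, I7→MUL
c36: I6 EX
c37: I6 WR R0
c38: I7 RO, I8→INT
c39: I8 RO
c40: I8 EX
c41: I8 WR R5
c42: I7 EX
c43: I7 WR R4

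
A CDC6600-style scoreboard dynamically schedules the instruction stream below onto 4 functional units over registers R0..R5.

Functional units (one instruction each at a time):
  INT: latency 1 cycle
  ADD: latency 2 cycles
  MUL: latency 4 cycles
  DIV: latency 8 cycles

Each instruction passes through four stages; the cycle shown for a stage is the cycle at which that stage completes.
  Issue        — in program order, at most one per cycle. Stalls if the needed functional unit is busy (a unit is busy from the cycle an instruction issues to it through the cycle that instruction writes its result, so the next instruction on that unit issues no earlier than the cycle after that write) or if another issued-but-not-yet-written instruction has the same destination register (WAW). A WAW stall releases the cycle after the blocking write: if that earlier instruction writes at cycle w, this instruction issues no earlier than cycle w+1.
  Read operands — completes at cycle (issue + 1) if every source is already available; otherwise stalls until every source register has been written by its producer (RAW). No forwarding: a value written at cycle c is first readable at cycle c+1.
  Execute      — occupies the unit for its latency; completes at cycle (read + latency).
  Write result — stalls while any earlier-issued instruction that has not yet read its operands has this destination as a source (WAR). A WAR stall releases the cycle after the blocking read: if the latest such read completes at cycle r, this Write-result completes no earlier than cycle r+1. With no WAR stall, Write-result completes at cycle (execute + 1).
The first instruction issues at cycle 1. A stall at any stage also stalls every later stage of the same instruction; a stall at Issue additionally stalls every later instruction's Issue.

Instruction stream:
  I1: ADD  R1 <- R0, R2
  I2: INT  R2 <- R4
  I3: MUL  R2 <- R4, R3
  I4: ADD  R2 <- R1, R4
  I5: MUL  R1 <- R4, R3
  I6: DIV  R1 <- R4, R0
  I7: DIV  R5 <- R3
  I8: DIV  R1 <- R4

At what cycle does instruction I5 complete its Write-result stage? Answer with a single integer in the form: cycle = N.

cycle = 20

c1: I1→ADD
c2: I1 RO · I2→INT
c3: I2 RO
c4: I1 EX · I2 EX
c5: I1 WR R1 · I2 WR R2
c6: I3→MUL
c7: I3 RO
c11: I3 EX
c12: I3 WR R2
c13: I4→ADD
c14: I4 RO · I5→MUL
c15: I5 RO
c16: I4 EX
c17: I4 WR R2
c19: I5 EX
c20: I5 WR R1
c21: I6→DIV
c22: I6 RO
c30: I6 EX
c31: I6 WR R1
c32: I7→DIV
c33: I7 RO
c41: I7 EX
c42: I7 WR R5
c43: I8→DIV
c44: I8 RO
c52: I8 EX
c53: I8 WR R1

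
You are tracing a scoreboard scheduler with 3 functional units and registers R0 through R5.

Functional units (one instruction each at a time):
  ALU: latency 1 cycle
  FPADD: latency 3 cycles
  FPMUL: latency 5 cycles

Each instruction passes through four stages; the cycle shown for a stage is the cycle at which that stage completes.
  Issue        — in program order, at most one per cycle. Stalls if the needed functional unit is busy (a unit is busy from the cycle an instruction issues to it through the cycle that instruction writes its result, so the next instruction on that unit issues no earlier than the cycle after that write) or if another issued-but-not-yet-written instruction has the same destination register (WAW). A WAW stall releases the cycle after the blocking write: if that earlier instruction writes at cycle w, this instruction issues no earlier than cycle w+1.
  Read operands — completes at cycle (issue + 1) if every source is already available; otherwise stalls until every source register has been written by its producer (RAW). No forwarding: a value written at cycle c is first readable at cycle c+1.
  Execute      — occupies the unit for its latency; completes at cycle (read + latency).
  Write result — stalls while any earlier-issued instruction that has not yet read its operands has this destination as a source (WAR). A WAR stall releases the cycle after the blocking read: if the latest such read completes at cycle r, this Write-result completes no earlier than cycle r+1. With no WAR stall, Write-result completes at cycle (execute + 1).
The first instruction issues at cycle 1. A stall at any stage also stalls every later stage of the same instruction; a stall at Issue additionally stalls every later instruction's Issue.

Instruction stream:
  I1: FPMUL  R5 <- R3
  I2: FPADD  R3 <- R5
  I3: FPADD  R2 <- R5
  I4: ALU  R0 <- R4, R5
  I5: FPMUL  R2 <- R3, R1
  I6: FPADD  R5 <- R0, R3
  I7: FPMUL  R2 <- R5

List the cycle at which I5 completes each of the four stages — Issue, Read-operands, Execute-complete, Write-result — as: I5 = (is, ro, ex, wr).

I5 = (20, 21, 26, 27)

I1: IS=1 RO=2 EX=7 WR=8
I2: IS=2 RO=9 EX=12 WR=13  [RAW R5: wait I1 write@8]
I3: IS=14 RO=15 EX=18 WR=19  [struct: FPADD busy until I2 writes@13]
I4: IS=15 RO=16 EX=17 WR=18
I5: IS=20 RO=21 EX=26 WR=27  [WAW R2: wait I3 write@19]
I6: IS=21 RO=22 EX=25 WR=26
I7: IS=28 RO=29 EX=34 WR=35  [struct: FPMUL busy until I5 writes@27]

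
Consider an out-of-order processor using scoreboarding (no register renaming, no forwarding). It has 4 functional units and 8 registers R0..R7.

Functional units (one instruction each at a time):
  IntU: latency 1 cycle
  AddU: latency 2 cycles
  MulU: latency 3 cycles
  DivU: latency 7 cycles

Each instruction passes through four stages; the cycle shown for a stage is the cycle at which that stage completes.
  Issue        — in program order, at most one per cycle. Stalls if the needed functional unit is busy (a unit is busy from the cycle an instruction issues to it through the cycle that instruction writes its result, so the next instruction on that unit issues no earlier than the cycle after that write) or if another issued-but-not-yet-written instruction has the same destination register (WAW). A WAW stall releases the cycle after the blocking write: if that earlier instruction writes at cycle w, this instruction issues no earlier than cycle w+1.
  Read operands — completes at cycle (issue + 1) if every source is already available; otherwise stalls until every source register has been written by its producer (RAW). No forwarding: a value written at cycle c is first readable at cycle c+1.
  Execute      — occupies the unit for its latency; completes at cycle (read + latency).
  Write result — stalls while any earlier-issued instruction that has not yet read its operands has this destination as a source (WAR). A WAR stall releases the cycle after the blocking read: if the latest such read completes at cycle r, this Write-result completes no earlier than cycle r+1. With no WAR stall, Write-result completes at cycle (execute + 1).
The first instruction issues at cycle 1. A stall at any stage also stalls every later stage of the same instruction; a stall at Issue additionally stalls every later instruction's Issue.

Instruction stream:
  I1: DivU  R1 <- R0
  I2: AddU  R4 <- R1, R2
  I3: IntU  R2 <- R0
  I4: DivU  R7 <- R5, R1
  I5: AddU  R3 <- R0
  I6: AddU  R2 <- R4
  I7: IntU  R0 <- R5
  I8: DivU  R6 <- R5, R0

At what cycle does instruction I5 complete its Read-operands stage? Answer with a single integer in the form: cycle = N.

cycle = 16

cycle 1: I1→DivU
cycle 2: I1 RO | I2→AddU
cycle 3: I3→IntU
cycle 4: I3 RO
cycle 5: I3 EX
cycle 9: I1 EX
cycle 10: I1 WR R1
cycle 11: I2 RO | I4→DivU
cycle 12: I3 WR R2 | I4 RO
cycle 13: I2 EX
cycle 14: I2 WR R4
cycle 15: I5→AddU
cycle 16: I5 RO
cycle 18: I5 EX
cycle 19: I4 EX | I5 WR R3
cycle 20: I4 WR R7 | I6→AddU
cycle 21: I6 RO | I7→IntU
cycle 22: I7 RO | I8→DivU
cycle 23: I6 EX | I7 EX
cycle 24: I6 WR R2 | I7 WR R0
cycle 25: I8 RO
cycle 32: I8 EX
cycle 33: I8 WR R6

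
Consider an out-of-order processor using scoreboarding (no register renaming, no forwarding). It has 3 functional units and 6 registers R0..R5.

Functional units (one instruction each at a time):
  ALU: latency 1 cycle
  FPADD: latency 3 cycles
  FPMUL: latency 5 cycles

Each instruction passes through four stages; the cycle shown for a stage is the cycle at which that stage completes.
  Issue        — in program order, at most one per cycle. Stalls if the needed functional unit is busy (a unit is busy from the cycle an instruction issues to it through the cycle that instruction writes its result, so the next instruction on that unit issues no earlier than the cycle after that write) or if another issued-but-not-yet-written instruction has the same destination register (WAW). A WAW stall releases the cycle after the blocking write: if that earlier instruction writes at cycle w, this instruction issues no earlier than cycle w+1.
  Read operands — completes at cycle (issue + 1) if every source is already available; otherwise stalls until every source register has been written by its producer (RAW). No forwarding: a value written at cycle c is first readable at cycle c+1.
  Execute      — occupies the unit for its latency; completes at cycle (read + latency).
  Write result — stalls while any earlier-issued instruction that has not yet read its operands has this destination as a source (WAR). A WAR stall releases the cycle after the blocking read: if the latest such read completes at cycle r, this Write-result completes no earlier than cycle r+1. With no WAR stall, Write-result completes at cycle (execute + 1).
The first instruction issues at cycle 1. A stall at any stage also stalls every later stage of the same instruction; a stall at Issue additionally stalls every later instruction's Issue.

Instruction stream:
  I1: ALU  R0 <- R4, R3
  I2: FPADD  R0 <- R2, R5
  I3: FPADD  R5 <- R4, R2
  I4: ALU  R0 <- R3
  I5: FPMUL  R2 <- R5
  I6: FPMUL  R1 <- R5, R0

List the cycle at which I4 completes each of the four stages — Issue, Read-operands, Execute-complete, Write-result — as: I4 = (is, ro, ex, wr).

cycle 1: I1 issues→ALU
cycle 2: I1 reads
cycle 3: I1 exec-done
cycle 4: I1 writes R0
cycle 5: I2 issues→FPADD
cycle 6: I2 reads
cycle 9: I2 exec-done
cycle 10: I2 writes R0
cycle 11: I3 issues→FPADD
cycle 12: I3 reads · I4 issues→ALU
cycle 13: I4 reads · I5 issues→FPMUL
cycle 14: I4 exec-done
cycle 15: I3 exec-done · I4 writes R0
cycle 16: I3 writes R5
cycle 17: I5 reads
cycle 22: I5 exec-done
cycle 23: I5 writes R2
cycle 24: I6 issues→FPMUL
cycle 25: I6 reads
cycle 30: I6 exec-done
cycle 31: I6 writes R1

I4 = (12, 13, 14, 15)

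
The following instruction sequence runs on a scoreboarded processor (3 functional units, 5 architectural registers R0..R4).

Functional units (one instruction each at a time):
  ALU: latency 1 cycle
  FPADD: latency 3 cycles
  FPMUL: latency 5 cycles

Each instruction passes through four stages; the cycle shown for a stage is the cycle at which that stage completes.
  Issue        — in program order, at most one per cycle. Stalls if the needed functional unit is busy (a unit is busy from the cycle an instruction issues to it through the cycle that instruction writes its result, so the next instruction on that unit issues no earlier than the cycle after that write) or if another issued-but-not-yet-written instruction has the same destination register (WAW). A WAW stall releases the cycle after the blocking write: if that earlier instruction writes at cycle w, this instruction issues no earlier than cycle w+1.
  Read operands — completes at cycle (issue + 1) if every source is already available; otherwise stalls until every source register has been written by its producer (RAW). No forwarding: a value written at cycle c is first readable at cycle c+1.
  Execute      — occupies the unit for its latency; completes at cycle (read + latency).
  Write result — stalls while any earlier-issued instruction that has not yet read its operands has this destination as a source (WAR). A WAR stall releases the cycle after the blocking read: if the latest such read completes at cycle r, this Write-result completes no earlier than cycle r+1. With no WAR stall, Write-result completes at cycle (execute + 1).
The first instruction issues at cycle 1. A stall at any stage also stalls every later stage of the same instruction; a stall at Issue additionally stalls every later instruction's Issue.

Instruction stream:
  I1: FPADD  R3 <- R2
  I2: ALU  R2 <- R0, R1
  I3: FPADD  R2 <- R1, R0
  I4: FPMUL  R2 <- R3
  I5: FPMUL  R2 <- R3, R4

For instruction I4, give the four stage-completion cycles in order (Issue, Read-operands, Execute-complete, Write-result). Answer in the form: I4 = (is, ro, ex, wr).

I4 = (13, 14, 19, 20)

t=1  issue I1 (FPADD)
t=2  I1 read-ops | issue I2 (ALU)
t=3  I2 read-ops
t=4  I2 finished on ALU
t=5  I1 finished on FPADD | I2→R2
t=6  I1→R3
t=7  issue I3 (FPADD)
t=8  I3 read-ops
t=11  I3 finished on FPADD
t=12  I3→R2
t=13  issue I4 (FPMUL)
t=14  I4 read-ops
t=19  I4 finished on FPMUL
t=20  I4→R2
t=21  issue I5 (FPMUL)
t=22  I5 read-ops
t=27  I5 finished on FPMUL
t=28  I5→R2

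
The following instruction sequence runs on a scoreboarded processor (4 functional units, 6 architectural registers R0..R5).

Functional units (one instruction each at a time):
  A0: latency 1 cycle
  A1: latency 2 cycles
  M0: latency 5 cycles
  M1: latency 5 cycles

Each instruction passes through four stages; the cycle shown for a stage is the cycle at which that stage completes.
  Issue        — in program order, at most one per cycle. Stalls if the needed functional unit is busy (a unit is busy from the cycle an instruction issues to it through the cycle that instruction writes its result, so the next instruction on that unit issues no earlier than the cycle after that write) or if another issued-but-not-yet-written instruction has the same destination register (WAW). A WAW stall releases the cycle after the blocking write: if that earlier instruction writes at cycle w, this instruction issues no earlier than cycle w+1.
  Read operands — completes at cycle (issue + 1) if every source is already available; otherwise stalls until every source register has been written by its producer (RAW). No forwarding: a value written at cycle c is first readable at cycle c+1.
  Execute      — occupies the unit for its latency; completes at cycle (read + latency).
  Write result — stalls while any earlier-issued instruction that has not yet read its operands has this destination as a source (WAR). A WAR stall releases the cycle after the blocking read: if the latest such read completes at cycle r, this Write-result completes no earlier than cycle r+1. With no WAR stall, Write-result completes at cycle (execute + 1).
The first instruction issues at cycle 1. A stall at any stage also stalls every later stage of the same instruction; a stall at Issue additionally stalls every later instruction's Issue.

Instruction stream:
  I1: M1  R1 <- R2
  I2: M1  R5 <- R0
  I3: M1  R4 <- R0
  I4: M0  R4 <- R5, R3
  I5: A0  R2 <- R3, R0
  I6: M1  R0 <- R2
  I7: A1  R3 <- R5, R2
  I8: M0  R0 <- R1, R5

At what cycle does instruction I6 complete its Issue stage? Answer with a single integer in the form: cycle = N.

cycle = 27

I1 -> (1, 2, 7, 8)
I2 -> (9, 10, 15, 16)  // struct: M1 busy until I1 writes@8
I3 -> (17, 18, 23, 24)  // struct: M1 busy until I2 writes@16
I4 -> (25, 26, 31, 32)  // WAW R4: wait I3 write@24
I5 -> (26, 27, 28, 29)
I6 -> (27, 30, 35, 36)  // RAW R2: wait I5 write@29
I7 -> (28, 30, 32, 33)  // RAW R2: wait I5 write@29
I8 -> (37, 38, 43, 44)  // WAW R0: wait I6 write@36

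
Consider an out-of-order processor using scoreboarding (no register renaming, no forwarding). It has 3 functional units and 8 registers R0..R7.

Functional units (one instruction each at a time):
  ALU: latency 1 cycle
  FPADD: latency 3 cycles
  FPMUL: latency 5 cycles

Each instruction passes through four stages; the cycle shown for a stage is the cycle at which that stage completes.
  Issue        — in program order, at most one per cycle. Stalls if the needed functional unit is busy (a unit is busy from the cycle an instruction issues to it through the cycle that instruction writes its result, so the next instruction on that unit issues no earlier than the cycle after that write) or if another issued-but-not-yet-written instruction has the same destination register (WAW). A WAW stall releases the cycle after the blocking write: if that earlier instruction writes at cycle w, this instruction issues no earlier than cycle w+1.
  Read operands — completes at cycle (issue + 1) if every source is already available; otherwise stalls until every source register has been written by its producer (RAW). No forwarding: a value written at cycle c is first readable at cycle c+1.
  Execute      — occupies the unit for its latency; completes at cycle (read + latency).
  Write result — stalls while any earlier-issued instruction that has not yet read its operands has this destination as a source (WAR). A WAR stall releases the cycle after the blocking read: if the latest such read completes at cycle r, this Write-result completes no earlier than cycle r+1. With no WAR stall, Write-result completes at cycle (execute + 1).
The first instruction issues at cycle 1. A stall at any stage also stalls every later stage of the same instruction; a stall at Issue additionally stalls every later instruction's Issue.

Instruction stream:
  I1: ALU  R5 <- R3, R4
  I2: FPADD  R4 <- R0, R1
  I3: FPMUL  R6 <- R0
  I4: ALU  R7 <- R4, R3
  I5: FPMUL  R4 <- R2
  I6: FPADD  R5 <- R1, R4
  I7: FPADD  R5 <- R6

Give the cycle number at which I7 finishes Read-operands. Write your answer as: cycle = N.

cycle = 25

c1: I1→ALU
c2: I1 RO · I2→FPADD
c3: I1 EX · I2 RO · I3→FPMUL
c4: I1 WR R5 · I3 RO
c5: I4→ALU
c6: I2 EX
c7: I2 WR R4
c8: I4 RO
c9: I3 EX · I4 EX
c10: I3 WR R6 · I4 WR R7
c11: I5→FPMUL
c12: I5 RO · I6→FPADD
c17: I5 EX
c18: I5 WR R4
c19: I6 RO
c22: I6 EX
c23: I6 WR R5
c24: I7→FPADD
c25: I7 RO
c28: I7 EX
c29: I7 WR R5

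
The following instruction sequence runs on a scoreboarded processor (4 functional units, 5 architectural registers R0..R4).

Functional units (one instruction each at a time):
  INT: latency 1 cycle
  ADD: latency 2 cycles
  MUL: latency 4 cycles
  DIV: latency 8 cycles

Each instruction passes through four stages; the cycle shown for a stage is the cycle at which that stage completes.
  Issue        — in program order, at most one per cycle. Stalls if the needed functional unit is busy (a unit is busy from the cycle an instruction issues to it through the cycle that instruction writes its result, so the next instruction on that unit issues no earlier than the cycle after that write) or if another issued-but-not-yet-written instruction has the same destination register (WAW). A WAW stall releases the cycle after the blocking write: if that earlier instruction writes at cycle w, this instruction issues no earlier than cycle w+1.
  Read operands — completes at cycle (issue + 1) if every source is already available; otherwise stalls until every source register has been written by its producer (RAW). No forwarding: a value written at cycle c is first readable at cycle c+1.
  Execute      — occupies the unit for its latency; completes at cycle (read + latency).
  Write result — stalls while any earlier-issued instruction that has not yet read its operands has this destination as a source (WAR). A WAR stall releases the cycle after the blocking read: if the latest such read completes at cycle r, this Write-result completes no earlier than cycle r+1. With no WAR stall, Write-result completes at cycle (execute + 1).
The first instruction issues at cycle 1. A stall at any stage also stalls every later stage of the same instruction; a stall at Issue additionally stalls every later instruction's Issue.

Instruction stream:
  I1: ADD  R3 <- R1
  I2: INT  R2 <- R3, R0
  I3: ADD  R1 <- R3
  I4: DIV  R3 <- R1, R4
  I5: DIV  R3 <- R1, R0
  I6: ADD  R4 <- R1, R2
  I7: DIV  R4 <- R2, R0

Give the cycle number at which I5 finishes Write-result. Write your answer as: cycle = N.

cycle = 31

I1  is:1  ro:2  ex:4  wr:5
I2  is:2  ro:6  ex:7  wr:8  — RAW R3: wait I1 write@5
I3  is:6  ro:7  ex:9  wr:10  — struct: ADD busy until I1 writes@5
I4  is:7  ro:11  ex:19  wr:20  — RAW R1: wait I3 write@10
I5  is:21  ro:22  ex:30  wr:31  — struct: DIV busy until I4 writes@20
I6  is:22  ro:23  ex:25  wr:26
I7  is:32  ro:33  ex:41  wr:42  — struct: DIV busy until I5 writes@31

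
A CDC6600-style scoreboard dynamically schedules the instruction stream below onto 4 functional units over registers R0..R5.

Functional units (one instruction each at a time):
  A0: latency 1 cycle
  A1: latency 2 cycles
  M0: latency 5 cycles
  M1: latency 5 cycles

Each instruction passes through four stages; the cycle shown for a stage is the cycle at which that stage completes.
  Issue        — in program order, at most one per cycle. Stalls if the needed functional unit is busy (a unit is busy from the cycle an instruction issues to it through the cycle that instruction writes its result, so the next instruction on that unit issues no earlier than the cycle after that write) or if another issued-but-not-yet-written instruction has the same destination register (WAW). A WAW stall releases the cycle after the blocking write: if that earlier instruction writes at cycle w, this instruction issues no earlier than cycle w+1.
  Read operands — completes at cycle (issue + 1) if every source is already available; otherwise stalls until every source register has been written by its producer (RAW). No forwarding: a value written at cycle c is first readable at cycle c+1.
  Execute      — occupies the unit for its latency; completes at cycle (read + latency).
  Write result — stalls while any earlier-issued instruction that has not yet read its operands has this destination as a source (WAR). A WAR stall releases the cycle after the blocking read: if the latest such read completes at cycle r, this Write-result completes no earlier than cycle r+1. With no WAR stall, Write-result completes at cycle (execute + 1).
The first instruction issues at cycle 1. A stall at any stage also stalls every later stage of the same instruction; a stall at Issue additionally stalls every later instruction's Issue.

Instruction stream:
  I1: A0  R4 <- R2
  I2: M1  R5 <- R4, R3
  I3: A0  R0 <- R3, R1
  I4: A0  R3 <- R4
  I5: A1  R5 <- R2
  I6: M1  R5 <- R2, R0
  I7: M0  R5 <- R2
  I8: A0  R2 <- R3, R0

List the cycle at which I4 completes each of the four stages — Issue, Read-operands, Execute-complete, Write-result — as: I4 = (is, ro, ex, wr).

I4 = (9, 10, 11, 12)

cycle 1: issue I1 (A0)
cycle 2: I1 read-ops · issue I2 (M1)
cycle 3: I1 finished on A0
cycle 4: I1→R4
cycle 5: I2 read-ops · issue I3 (A0)
cycle 6: I3 read-ops
cycle 7: I3 finished on A0
cycle 8: I3→R0
cycle 9: issue I4 (A0)
cycle 10: I2 finished on M1 · I4 read-ops
cycle 11: I2→R5 · I4 finished on A0
cycle 12: I4→R3 · issue I5 (A1)
cycle 13: I5 read-ops
cycle 15: I5 finished on A1
cycle 16: I5→R5
cycle 17: issue I6 (M1)
cycle 18: I6 read-ops
cycle 23: I6 finished on M1
cycle 24: I6→R5
cycle 25: issue I7 (M0)
cycle 26: I7 read-ops · issue I8 (A0)
cycle 27: I8 read-ops
cycle 28: I8 finished on A0
cycle 29: I8→R2
cycle 31: I7 finished on M0
cycle 32: I7→R5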